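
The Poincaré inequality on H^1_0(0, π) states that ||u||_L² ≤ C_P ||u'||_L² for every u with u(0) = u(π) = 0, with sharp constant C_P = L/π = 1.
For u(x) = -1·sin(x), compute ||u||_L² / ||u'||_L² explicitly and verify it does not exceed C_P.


||u||_L² / ||u'||_L² = 1 = C_P.

u(x) = -1·sin(x), so u'(x) = -cos(x).
Writing u(x) = A·sin(kπx/L) with A = -1 and k = 1, use ∫_0^L sin²(kπx/L) dx = L/2 and ∫_0^L cos²(kπx/L) dx = L/2.
u² = 1·sin²(x) and (u')² = 1·cos²(x), and each of sin², cos² integrates to L/2 = π/2 over (0, π).
∫_0^π u² dx = π/2, so ||u||_L² = sqrt(2)*sqrt(π)/2.
∫_0^π (u')² dx = π/2, so ||u'||_L² = sqrt(2)*sqrt(π)/2.
Ratio ||u||_L² / ||u'||_L² = 1.
Sharp Poincaré constant on H^1_0(0, π) is C_P = L/π = 1, achieved by sin(x).
This is the k = 1 eigenfunction (up to amplitude), so the ratio equals the sharp Poincaré constant exactly.


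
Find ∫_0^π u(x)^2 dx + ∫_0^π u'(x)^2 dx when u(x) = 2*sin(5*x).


||u||_{H^1(0,π)}^2 = 52*π

u'(x) = 10*cos(5*x).
Expand u² and (u')² and integrate term by term on (0, π), using: for integers n ≥ 1, ∫_0^π sin²(nx) dx = ∫_0^π cos²(nx) dx = π/2; for n ≠ n', ∫_0^π sin(nx)sin(n'x) dx = ∫_0^π cos(nx)cos(n'x) dx = 0; and by product-to-sum, ∫_0^π sin(nx)cos(n'x) dx = ½∫_0^π [sin((n+n')x) + sin((n−n')x)] dx, which is 0 when n+n' is even and 2n/(n²−n'²) when n+n' is odd (it need not vanish on (0, π)).
  u² squared terms: (2)²·∫sin(5x)² dx = 4·π/2 = 2*π.
  So ∫_0^π u² dx = 2*π.
  (u')² squared terms: (10)²·∫cos(5x)² dx = 100·π/2 = 50*π.
  So ∫_0^π (u')² dx = 50*π.
||u||_{H^1}^2 = (2*π) + (50*π) = 52*π.


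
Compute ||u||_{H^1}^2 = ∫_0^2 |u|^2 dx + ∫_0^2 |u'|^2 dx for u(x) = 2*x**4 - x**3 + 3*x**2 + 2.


||u||_{H^1}^2 = 75976/45

The H^1 norm (squared) on an interval (0, L) is
  ||u||_{H^1}^2 = ∫_0^L u(x)^2 dx + ∫_0^L u'(x)^2 dx.
Compute u'(x) = 8*x**3 - 3*x**2 + 6*x.
Then u(x)^2 = 4*x**8 - 4*x**7 + 13*x**6 - 6*x**5 + 17*x**4 - 4*x**3 + 12*x**2 + 4 and u'(x)^2 = 64*x**6 - 48*x**5 + 105*x**4 - 36*x**3 + 36*x**2.
Integrate each monomial from 0 to 2 using ∫_0^2 c·x^n dx = c·2^(n+1)/(n+1):
  ∫_0^2 u(x)^2 dx = ∫_0^2 (4*x^8 - 4*x^7 + 13*x^6 - 6*x^5 + 17*x^4 - 4*x^3 + 12*x^2 + 4) dx. Term by term:
    ∫_0^2 4*x^8 dx = 2048/9;  ∫_0^2 -4*x^7 dx = -128;  ∫_0^2 13*x^6 dx = 1664/7;
    ∫_0^2 -6*x^5 dx = -64;  ∫_0^2 17*x^4 dx = 544/5;  ∫_0^2 -4*x^3 dx = -16;
    ∫_0^2 12*x^2 dx = 32;  ∫_0^2 4 dx = 8.
  Sum: 2048/9 − 128 + 1664/7 − 64 + 544/5 − 16 + 32 + 8 = 127912/315.
  ∫_0^2 u'(x)^2 dx = ∫_0^2 (64*x^6 - 48*x^5 + 105*x^4 - 36*x^3 + 36*x^2) dx. Term by term:
    ∫_0^2 64*x^6 dx = 8192/7;  ∫_0^2 -48*x^5 dx = -512;  ∫_0^2 105*x^4 dx = 672;
    ∫_0^2 -36*x^3 dx = -144;  ∫_0^2 36*x^2 dx = 96.
  Sum: 8192/7 − 512 + 672 − 144 + 96 = 8976/7.
Adding: ||u||_{H^1}^2 = 127912/315 + 8976/7 = 75976/45.


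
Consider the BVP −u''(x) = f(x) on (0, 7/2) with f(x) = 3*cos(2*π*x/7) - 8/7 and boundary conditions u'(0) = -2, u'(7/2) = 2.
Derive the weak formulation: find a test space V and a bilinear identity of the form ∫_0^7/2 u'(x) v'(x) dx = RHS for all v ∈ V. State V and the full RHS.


V = H^1(0, 7/2) (v unrestricted at boundary; u is determined up to an additive constant); weak form: ∫_0^7/2 u'v' dx = ∫_0^7/2 (3*cos(2*π*x/7) - 8/7) v dx + 2·v(7/2) + 2·v(0) for all v ∈ V.

Multiply both sides by a test function v and integrate from 0 to 7/2:
  ∫_0^7/2 −u''(x) v(x) dx = ∫_0^7/2 f(x) v(x) dx.
Integrate the LHS by parts once:
  ∫_0^7/2 −u'' v dx = −[u'(x) v(x)]_0^7/2 + ∫_0^7/2 u'(x) v'(x) dx.
Thus ∫_0^7/2 u'(x) v'(x) dx = ∫_0^7/2 f(x) v(x) dx + [u'(x) v(x)]_0^7/2.
Choose V so that boundary terms are either known or forced to vanish.
u has inhomogeneous Neumann u'(0) = -2, u'(7/2) = 2. [u' v]_0^7/2 = (2)·v(7/2) − (-2)·v(0) = 2·v(7/2) + 2·v(0). Take V = H^1(0, 7/2); boundary term becomes part of RHS.
Weak formulation: find u (satisfying any essential BC) such that ∫_0^7/2 u'(x) v'(x) dx = ∫_0^7/2 f v dx + 2·v(7/2) + 2·v(0) for all v ∈ V (Neumann data are natural BCs: they enter the RHS as boundary terms).
Substituting f(x) = 3*cos(2*π*x/7) - 8/7, the right-hand side is ∫_0^7/2 (3*cos(2*π*x/7) - 8/7) v dx + 2·v(7/2) + 2·v(0).
Compatibility check (pure Neumann): taking v ≡ 1 ∈ V gives 0 = ∫_0^7/2 f dx + (2) − (-2), i.e. ∫_0^7/2 f dx must equal u'(0) − u'(7/2) = -4. Indeed ∫_0^7/2 (3*cos(2*π*x/7) - 8/7) dx = -4, so the data are compatible. The solution is then unique only up to an additive constant (fix it e.g. by requiring ∫_0^7/2 u dx = 0).


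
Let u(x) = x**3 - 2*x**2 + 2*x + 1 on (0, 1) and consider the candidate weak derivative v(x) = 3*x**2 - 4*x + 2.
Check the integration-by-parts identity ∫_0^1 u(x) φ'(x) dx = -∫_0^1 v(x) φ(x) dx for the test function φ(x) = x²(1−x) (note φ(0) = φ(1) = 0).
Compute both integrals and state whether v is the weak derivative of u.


LHS = -1/15, RHS = -1/15. Yes, v = u' weakly.

u(x) = x**3 - 2*x**2 + 2*x + 1, classical derivative u'(x) = 3*x**2 - 4*x + 2.
φ(x) = x²(1−x), so φ'(x) = x*(2 - 3*x).
Note φ(0) = φ(1) = 0, so the boundary term u·φ vanishes.
LHS = ∫_0^1 u(x) φ'(x) dx = ∫_0^1 (-3*x^5 + 8*x^4 - 10*x^3 + x^2 + 2*x) dx. Term by term:
  ∫_0^1 -3*x^5 dx = -1/2;  ∫_0^1 8*x^4 dx = 8/5;  ∫_0^1 -10*x^3 dx = -5/2;
  ∫_0^1 x^2 dx = 1/3;  ∫_0^1 2*x dx = 1.
Sum: -1/2 + 8/5 − 5/2 + 1/3 + 1 = -1/15.
So LHS = -1/15.
∫_0^1 v(x) φ(x) dx = ∫_0^1 (-3*x^5 + 7*x^4 - 6*x^3 + 2*x^2) dx. Term by term:
  ∫_0^1 -3*x^5 dx = -1/2;  ∫_0^1 7*x^4 dx = 7/5;  ∫_0^1 -6*x^3 dx = -3/2;
  ∫_0^1 2*x^2 dx = 2/3.
Sum: -1/2 + 7/5 − 3/2 + 2/3 = 1/15.
So RHS = -∫_0^1 v(x) φ(x) dx = -1/15.
LHS = RHS, so the identity holds for this test φ.
Moreover u is smooth here and v(x) = u'(x) = 3*x**2 - 4*x + 2 pointwise, so the identity holds for every test function. Hence v is the weak derivative of u.


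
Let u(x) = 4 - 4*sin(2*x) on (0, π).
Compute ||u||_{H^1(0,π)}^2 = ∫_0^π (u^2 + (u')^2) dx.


||u||_{H^1(0,π)}^2 = 56*π

u'(x) = -8*cos(2*x).
Expand u² and (u')² and integrate term by term on (0, π), using: for integers n ≥ 1, ∫_0^π sin²(nx) dx = ∫_0^π cos²(nx) dx = π/2; for n ≠ n', ∫_0^π sin(nx)sin(n'x) dx = ∫_0^π cos(nx)cos(n'x) dx = 0; and by product-to-sum, ∫_0^π sin(nx)cos(n'x) dx = ½∫_0^π [sin((n+n')x) + sin((n−n')x)] dx, which is 0 when n+n' is even and 2n/(n²−n'²) when n+n' is odd (it need not vanish on (0, π)). For the constant mode: ∫_0^π 1 dx = π, ∫_0^π cos(nx) dx = 0, ∫_0^π sin(nx) dx = (1−(−1)^n)/n.
  u² squared terms: (4)²·∫1 dx = 16·π = 16*π;  (-4)²·∫sin(2x)² dx = 16·π/2 = 8*π.
  u² cross terms: 2·(4)·(-4)·∫1·sin(2x) dx = -32·(0) = 0.
  So ∫_0^π u² dx = 16*π + 8*π + 0 = 24*π.
  (u')² squared terms: (-8)²·∫cos(2x)² dx = 64·π/2 = 32*π.
  So ∫_0^π (u')² dx = 32*π.
||u||_{H^1}^2 = (24*π) + (32*π) = 56*π.


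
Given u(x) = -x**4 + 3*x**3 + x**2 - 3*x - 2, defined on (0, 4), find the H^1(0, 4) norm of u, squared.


||u||_{H^1}^2 = 1662524/315

The H^1 norm (squared) on an interval (0, L) is
  ||u||_{H^1}^2 = ∫_0^L u(x)^2 dx + ∫_0^L u'(x)^2 dx.
Compute u'(x) = -4*x**3 + 9*x**2 + 2*x - 3.
Then u(x)^2 = x**8 - 6*x**7 + 7*x**6 + 12*x**5 - 13*x**4 - 18*x**3 + 5*x**2 + 12*x + 4 and u'(x)^2 = 16*x**6 - 72*x**5 + 65*x**4 + 60*x**3 - 50*x**2 - 12*x + 9.
Integrate each monomial from 0 to 4 using ∫_0^4 c·x^n dx = c·4^(n+1)/(n+1):
  ∫_0^4 u(x)^2 dx = ∫_0^4 (x^8 - 6*x^7 + 7*x^6 + 12*x^5 - 13*x^4 - 18*x^3 + 5*x^2 + 12*x + 4) dx. Term by term:
    ∫_0^4 x^8 dx = 262144/9;  ∫_0^4 -6*x^7 dx = -49152;  ∫_0^4 7*x^6 dx = 16384;
    ∫_0^4 12*x^5 dx = 8192;  ∫_0^4 -13*x^4 dx = -13312/5;  ∫_0^4 -18*x^3 dx = -1152;
    ∫_0^4 5*x^2 dx = 320/3;  ∫_0^4 12*x dx = 96;  ∫_0^4 4 dx = 16.
  Sum: 262144/9 − 49152 + 16384 + 8192 − 13312/5 − 1152 + 320/3 + 96 + 16 = 42992/45.
  ∫_0^4 u'(x)^2 dx = ∫_0^4 (16*x^6 - 72*x^5 + 65*x^4 + 60*x^3 - 50*x^2 - 12*x + 9) dx. Term by term:
    ∫_0^4 16*x^6 dx = 262144/7;  ∫_0^4 -72*x^5 dx = -49152;  ∫_0^4 65*x^4 dx = 13312;
    ∫_0^4 60*x^3 dx = 3840;  ∫_0^4 -50*x^2 dx = -3200/3;  ∫_0^4 -12*x dx = -96;
    ∫_0^4 9 dx = 36.
  Sum: 262144/7 − 49152 + 13312 + 3840 − 3200/3 − 96 + 36 = 90772/21.
Adding: ||u||_{H^1}^2 = 42992/45 + 90772/21 = 1662524/315.


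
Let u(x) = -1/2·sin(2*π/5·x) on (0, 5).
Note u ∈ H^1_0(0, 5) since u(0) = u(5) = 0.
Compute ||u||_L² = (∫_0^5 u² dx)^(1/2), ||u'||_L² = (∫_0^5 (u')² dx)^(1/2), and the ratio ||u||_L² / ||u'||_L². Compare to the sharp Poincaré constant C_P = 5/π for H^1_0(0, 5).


||u||_L² / ||u'||_L² = 5/(2*π) < C_P = 5/π.

u(x) = -1/2·sin(2*π/5·x), so u'(x) = -π*cos(2*π*x/5)/5.
Writing u(x) = A·sin(kπx/L) with A = -1/2 and k = 2, use ∫_0^L sin²(kπx/L) dx = L/2 and ∫_0^L cos²(kπx/L) dx = L/2.
u² = 1/4·sin²(2*π/5·x) and (u')² = π^2/25·cos²(2*π/5·x), and each of sin², cos² integrates to L/2 = 5/2 over (0, 5).
∫_0^5 u² dx = 5/8, so ||u||_L² = sqrt(10)/4.
∫_0^5 (u')² dx = π^2/10, so ||u'||_L² = sqrt(10)*π/10.
Ratio ||u||_L² / ||u'||_L² = 5/(2*π).
Sharp Poincaré constant on H^1_0(0, 5) is C_P = L/π = 5/π, achieved by sin(π/5·x).
This is the k = 2 harmonic; the ratio L/(kπ) is strictly less than C_P = L/π, consistent with the sharp inequality ||u||_L² ≤ C_P ||u'||_L².


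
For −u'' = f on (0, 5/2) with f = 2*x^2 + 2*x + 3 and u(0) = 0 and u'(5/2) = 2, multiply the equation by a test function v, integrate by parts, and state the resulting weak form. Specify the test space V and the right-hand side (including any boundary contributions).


V = {v ∈ H^1(0, 5/2) : v(0) = 0} (test functions vanish at x = 0 where u is specified); weak form: ∫_0^5/2 u'v' dx = ∫_0^5/2 (2*x^2 + 2*x + 3) v dx + 2·v(5/2) for all v ∈ V.

Multiply both sides by a test function v and integrate from 0 to 5/2:
  ∫_0^5/2 −u''(x) v(x) dx = ∫_0^5/2 f(x) v(x) dx.
Integrate the LHS by parts once:
  ∫_0^5/2 −u'' v dx = −[u'(x) v(x)]_0^5/2 + ∫_0^5/2 u'(x) v'(x) dx.
Thus ∫_0^5/2 u'(x) v'(x) dx = ∫_0^5/2 f(x) v(x) dx + [u'(x) v(x)]_0^5/2.
Choose V so that boundary terms are either known or forced to vanish.
Mixed BC: u(0) = 0 (Dirichlet) and u'(5/2) = 2 (Neumann). Define V = {v ∈ H^1(0, 5/2) : v(0) = 0}. Then [u' v]_0^5/2 = u'(5/2)·v(5/2) − u'(0)·0 = 2·v(5/2).
Weak formulation: find u (satisfying any essential BC) such that ∫_0^5/2 u'(x) v'(x) dx = ∫_0^5/2 f v dx + 2·v(5/2) for all v ∈ V (Dirichlet at 0 absorbed into V; Neumann datum at x = 5/2 contributes the boundary term).
Substituting f(x) = 2*x^2 + 2*x + 3, the right-hand side is ∫_0^5/2 (2*x^2 + 2*x + 3) v dx + 2·v(5/2).


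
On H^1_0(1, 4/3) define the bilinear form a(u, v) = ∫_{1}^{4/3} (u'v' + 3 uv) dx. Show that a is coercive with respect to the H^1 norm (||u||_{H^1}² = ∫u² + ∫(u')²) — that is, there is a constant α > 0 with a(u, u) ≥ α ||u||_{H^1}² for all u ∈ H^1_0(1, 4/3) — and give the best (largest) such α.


α = 1

Coercivity of a(·,·) on H^1_0(1, 4/3) means a(u, u) ≥ α ||u||_{H^1}² for every u ∈ H^1_0.
The interval has length L = 1/3, and Poincaré/coercivity depend only on L. Here a(u, u) = ∫(u')² + (3)·∫u².
Here c = 3 ≥ 1, so a(u,u) = ∫(u')² + c∫u² ≥ ∫(u')² + ∫u² = ||u||_{H^1}², i.e. α = 1 works. No larger α is possible: a(u,u) ≥ α||u||_{H^1}² means (1−α)∫(u')² ≥ (α−c)∫u², and for the modes u_n = sin(nπ(x−x₀)/L) (x₀ the left endpoint) one has ∫u_n²/∫(u_n')² = (L/(nπ))² → 0, so a(u_n,u_n)/||u_n||_{H^1}² → 1. Hence the optimal constant is α = 1.
Therefore α = 1.


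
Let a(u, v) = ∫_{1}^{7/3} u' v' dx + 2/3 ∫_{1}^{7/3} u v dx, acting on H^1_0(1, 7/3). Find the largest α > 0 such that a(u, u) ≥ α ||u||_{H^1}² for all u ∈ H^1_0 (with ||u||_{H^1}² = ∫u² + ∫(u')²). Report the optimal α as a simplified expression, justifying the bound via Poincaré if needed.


α = (32 + 27*π^2)/(3*(16 + 9*π^2))

Coercivity of a(·,·) on H^1_0(1, 7/3) means a(u, u) ≥ α ||u||_{H^1}² for every u ∈ H^1_0.
The interval has length L = 4/3, and Poincaré/coercivity depend only on L. Here a(u, u) = ∫(u')² + (2/3)·∫u².
Here 0 < c = 2/3 < 1. The condition a(u,u) ≥ α||u||_{H^1}² reads (1−α)∫(u')² ≥ (α−c)∫u². Any admissible α is ≤ 1 (rapidly oscillating u have ∫u²/∫(u')² → 0), and α = 1 would force 0 ≥ (1−c)∫u², impossible since c < 1; so 1−α > 0. By the sharp Poincaré inequality on H^1_0 of an interval of length L, ∫(u')² ≥ (π/L)²∫u² with equality for the first sine mode sin(π(x−x₀)/L) (x₀ the left endpoint), so the inequality holds for all u iff (1−α)(π/L)² ≥ α − c, i.e. α ≤ ((π/L)² + c)/((π/L)² + 1) = (1 + c(L/π)²)/(1 + (L/π)²). With (π/L)² = 9*π^2/16 and c = 2/3, the largest admissible constant is α = ((π/L)² + c)/((π/L)² + 1).
Simplifying, α = (32 + 27*π^2)/(3*(16 + 9*π^2)).


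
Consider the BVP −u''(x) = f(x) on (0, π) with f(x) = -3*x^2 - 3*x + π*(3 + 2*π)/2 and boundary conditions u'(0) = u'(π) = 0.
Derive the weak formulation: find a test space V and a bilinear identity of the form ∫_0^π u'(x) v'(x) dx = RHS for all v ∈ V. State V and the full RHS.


V = H^1(0, π) (no boundary constraint on v; u is determined up to an additive constant); weak form: ∫_0^π u'v' dx = ∫_0^π (-3*x^2 - 3*x + π*(3 + 2*π)/2) v dx for all v ∈ V.

Multiply both sides by a test function v and integrate from 0 to π:
  ∫_0^π −u''(x) v(x) dx = ∫_0^π f(x) v(x) dx.
Integrate the LHS by parts once:
  ∫_0^π −u'' v dx = −[u'(x) v(x)]_0^π + ∫_0^π u'(x) v'(x) dx.
Thus ∫_0^π u'(x) v'(x) dx = ∫_0^π f(x) v(x) dx + [u'(x) v(x)]_0^π.
Choose V so that boundary terms are either known or forced to vanish.
u has homogeneous Neumann: u'(0) = u'(π) = 0. So [u' v]_0^π = 0·v(π) − 0·v(0) = 0 for any v; take V = H^1(0, π).
Weak formulation: find u (satisfying any essential BC) such that ∫_0^π u'(x) v'(x) dx = ∫_0^π f v dx for all v ∈ V (homogeneous Neumann, so boundary terms vanish).
Substituting f(x) = -3*x^2 - 3*x + π*(3 + 2*π)/2, the right-hand side is ∫_0^π (-3*x^2 - 3*x + π*(3 + 2*π)/2) v dx.
Compatibility check (pure Neumann): taking v ≡ 1 ∈ V gives 0 = ∫_0^π f dx + (0) − (0), i.e. ∫_0^π f dx must equal u'(0) − u'(π) = 0. Indeed ∫_0^π (-3*x^2 - 3*x + π*(3 + 2*π)/2) dx = 0, so the data are compatible. The solution is then unique only up to an additive constant (fix it e.g. by requiring ∫_0^π u dx = 0).


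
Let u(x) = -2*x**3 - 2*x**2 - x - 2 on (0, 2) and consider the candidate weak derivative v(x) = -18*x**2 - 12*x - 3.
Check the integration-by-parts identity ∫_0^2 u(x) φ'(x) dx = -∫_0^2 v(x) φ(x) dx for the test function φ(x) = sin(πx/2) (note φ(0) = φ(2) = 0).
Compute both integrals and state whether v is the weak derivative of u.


LHS = -192/π^3 + 68/π, RHS = -576/π^3 + 204/π. No, v is not the weak derivative of u.

u(x) = -2*x**3 - 2*x**2 - x - 2, classical derivative u'(x) = -6*x**2 - 4*x - 1.
φ(x) = sin(πx/2), so φ'(x) = π*cos(π*x/2)/2.
Note φ(0) = φ(2) = 0, so the boundary term u·φ vanishes.
LHS = ∫_0^2 u(x) φ'(x) dx = ∫_0^2 (-π*x^3*cos(π*x/2) - π*x^2*cos(π*x/2) - π*x*cos(π*x/2)/2 - π*cos(π*x/2)) dx. Term by term:
  ∫_0^2 -π*cos(π*x/2) dx = 0;  ∫_0^2 -π*x^2*cos(π*x/2) dx = 16/π;  ∫_0^2 -π*x^3*cos(π*x/2) dx = -192/π^3 + 48/π;
  ∫_0^2 -π*x*cos(π*x/2)/2 dx = 4/π.
Sum: 0 + 16/π + -192/π^3 + 48/π + 4/π = -192/π^3 + 68/π.
So LHS = -192/π^3 + 68/π.
∫_0^2 v(x) φ(x) dx = ∫_0^2 (-18*x^2*sin(π*x/2) - 12*x*sin(π*x/2) - 3*sin(π*x/2)) dx. Term by term:
  ∫_0^2 -3*sin(π*x/2) dx = -12/π;  ∫_0^2 -18*x^2*sin(π*x/2) dx = -144/π + 576/π^3;  ∫_0^2 -12*x*sin(π*x/2) dx = -48/π.
Sum: -12/π + -144/π + 576/π^3 − 48/π = -204/π + 576/π^3.
So RHS = -∫_0^2 v(x) φ(x) dx = -576/π^3 + 204/π.
LHS − RHS = -136/π + 384/π^3 ≠ 0, so the identity fails.
(For a valid weak derivative the identity must hold for EVERY test function, in particular this one. The failure shows v is NOT the weak derivative of u.)
Correct weak derivative would be u'(x) = -6*x**2 - 4*x - 1.


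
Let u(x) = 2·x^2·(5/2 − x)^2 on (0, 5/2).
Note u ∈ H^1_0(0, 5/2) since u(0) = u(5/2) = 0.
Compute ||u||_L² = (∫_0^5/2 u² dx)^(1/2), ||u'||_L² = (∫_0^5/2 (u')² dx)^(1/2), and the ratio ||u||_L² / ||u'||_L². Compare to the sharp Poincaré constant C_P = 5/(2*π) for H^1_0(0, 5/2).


||u||_L² / ||u'||_L² = 5*sqrt(3)/12 < C_P = 5/(2*π).

u(x) = 2·x^2·(5/2 − x)^2, so u'(x) = x*(2*x - 5)*(4*x - 5).
u(x) = 2·x^2·(5/2 − x)^2 vanishes at x = 0 and x = 5/2, so u ∈ H^1_0(0, 5/2). Differentiate via the product rule and integrate the resulting polynomials term by term.
  ∫_0^5/2 u² dx = ∫_0^5/2 (4*x^8 - 40*x^7 + 150*x^6 - 250*x^5 + 625*x^4/4) dx. Term by term:
    ∫_0^5/2 4*x^8 dx = 1953125/1152;  ∫_0^5/2 -40*x^7 dx = -1953125/256;  ∫_0^5/2 150*x^6 dx = 5859375/448;
    ∫_0^5/2 -250*x^5 dx = -1953125/192;  ∫_0^5/2 625*x^4/4 dx = 390625/128.
  Sum: 1953125/1152 − 1953125/256 + 5859375/448 − 1953125/192 + 390625/128 = 390625/16128.
  ∫_0^5/2 (u')² dx = ∫_0^5/2 (64*x^6 - 480*x^5 + 1300*x^4 - 1500*x^3 + 625*x^2) dx. Term by term:
    ∫_0^5/2 64*x^6 dx = 78125/14;  ∫_0^5/2 -480*x^5 dx = -78125/4;  ∫_0^5/2 1300*x^4 dx = 203125/8;
    ∫_0^5/2 -1500*x^3 dx = -234375/16;  ∫_0^5/2 625*x^2 dx = 78125/24.
  Sum: 78125/14 − 78125/4 + 203125/8 − 234375/16 + 78125/24 = 15625/336.
∫_0^5/2 u² dx = 390625/16128, so ||u||_L² = 625*sqrt(7)/336.
∫_0^5/2 (u')² dx = 15625/336, so ||u'||_L² = 125*sqrt(21)/84.
Ratio ||u||_L² / ||u'||_L² = 5*sqrt(3)/12.
Sharp Poincaré constant on H^1_0(0, 5/2) is C_P = L/π = 5/(2*π), achieved by sin(2*π/5·x).
A polynomial bump cannot attain the sharp Poincaré constant (only the first sine eigenfunction does), so the ratio is strictly less than C_P, consistent with ||u||_L² ≤ C_P ||u'||_L².


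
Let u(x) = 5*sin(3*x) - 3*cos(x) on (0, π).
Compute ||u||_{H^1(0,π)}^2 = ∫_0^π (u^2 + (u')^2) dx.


||u||_{H^1(0,π)}^2 = 134*π

u'(x) = 3*sin(x) + 15*cos(3*x).
Expand u² and (u')² and integrate term by term on (0, π), using: for integers n ≥ 1, ∫_0^π sin²(nx) dx = ∫_0^π cos²(nx) dx = π/2; for n ≠ n', ∫_0^π sin(nx)sin(n'x) dx = ∫_0^π cos(nx)cos(n'x) dx = 0; and by product-to-sum, ∫_0^π sin(nx)cos(n'x) dx = ½∫_0^π [sin((n+n')x) + sin((n−n')x)] dx, which is 0 when n+n' is even and 2n/(n²−n'²) when n+n' is odd (it need not vanish on (0, π)).
  u² squared terms: (-3)²·∫cos(x)² dx = 9·π/2 = 9*π/2;  (5)²·∫sin(3x)² dx = 25·π/2 = 25*π/2.
  u² cross terms: 2·(-3)·(5)·∫cos(x)·sin(3x) dx = -30·(0) = 0.
  So ∫_0^π u² dx = 9*π/2 + 25*π/2 + 0 = 17*π.
  (u')² squared terms: (3)²·∫sin(x)² dx = 9·π/2 = 9*π/2;  (15)²·∫cos(3x)² dx = 225·π/2 = 225*π/2.
  (u')² cross terms: 2·(3)·(15)·∫sin(x)·cos(3x) dx = 90·(0) = 0.
  So ∫_0^π (u')² dx = 9*π/2 + 225*π/2 + 0 = 117*π.
||u||_{H^1}^2 = (17*π) + (117*π) = 134*π.


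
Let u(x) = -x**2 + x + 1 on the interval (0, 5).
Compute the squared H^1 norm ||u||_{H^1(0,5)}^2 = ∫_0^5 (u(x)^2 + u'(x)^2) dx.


||u||_{H^1}^2 = 845/2

The H^1 norm (squared) on an interval (0, L) is
  ||u||_{H^1}^2 = ∫_0^L u(x)^2 dx + ∫_0^L u'(x)^2 dx.
Compute u'(x) = 1 - 2*x.
Then u(x)^2 = x**4 - 2*x**3 - x**2 + 2*x + 1 and u'(x)^2 = 4*x**2 - 4*x + 1.
Integrate each monomial from 0 to 5 using ∫_0^5 c·x^n dx = c·5^(n+1)/(n+1):
  ∫_0^5 u(x)^2 dx = ∫_0^5 (x^4 - 2*x^3 - x^2 + 2*x + 1) dx. Term by term:
    ∫_0^5 x^4 dx = 625;  ∫_0^5 -2*x^3 dx = -625/2;  ∫_0^5 -x^2 dx = -125/3;
    ∫_0^5 2*x dx = 25;  ∫_0^5 1 dx = 5.
  Sum: 625 − 625/2 − 125/3 + 25 + 5 = 1805/6.
  ∫_0^5 u'(x)^2 dx = ∫_0^5 (4*x^2 - 4*x + 1) dx. Term by term:
    ∫_0^5 4*x^2 dx = 500/3;  ∫_0^5 -4*x dx = -50;  ∫_0^5 1 dx = 5.
  Sum: 500/3 − 50 + 5 = 365/3.
Adding: ||u||_{H^1}^2 = 1805/6 + 365/3 = 845/2.


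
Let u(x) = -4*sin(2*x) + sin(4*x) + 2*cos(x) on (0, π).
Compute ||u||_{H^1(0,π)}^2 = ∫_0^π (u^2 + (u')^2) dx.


||u||_{H^1(0,π)}^2 = -192/5 + 105*π/2

u'(x) = -2*sin(x) - 8*cos(2*x) + 4*cos(4*x).
Expand u² and (u')² and integrate term by term on (0, π), using: for integers n ≥ 1, ∫_0^π sin²(nx) dx = ∫_0^π cos²(nx) dx = π/2; for n ≠ n', ∫_0^π sin(nx)sin(n'x) dx = ∫_0^π cos(nx)cos(n'x) dx = 0; and by product-to-sum, ∫_0^π sin(nx)cos(n'x) dx = ½∫_0^π [sin((n+n')x) + sin((n−n')x)] dx, which is 0 when n+n' is even and 2n/(n²−n'²) when n+n' is odd (it need not vanish on (0, π)).
  u² squared terms: (-4)²·∫sin(2x)² dx = 16·π/2 = 8*π;  (2)²·∫cos(x)² dx = 4·π/2 = 2*π;  (1)²·∫sin(4x)² dx = 1·π/2 = π/2.
  u² cross terms: 2·(-4)·(2)·∫sin(2x)·cos(x) dx = -16·(4/3) = -64/3;  2·(-4)·(1)·∫sin(2x)·sin(4x) dx = -8·(0) = 0;  2·(2)·(1)·∫cos(x)·sin(4x) dx = 4·(8/15) = 32/15.
  So ∫_0^π u² dx = 8*π + 2*π + π/2 − 64/3 + 0 + 32/15 = -96/5 + 21*π/2.
  (u')² squared terms: (-8)²·∫cos(2x)² dx = 64·π/2 = 32*π;  (-2)²·∫sin(x)² dx = 4·π/2 = 2*π;  (4)²·∫cos(4x)² dx = 16·π/2 = 8*π.
  (u')² cross terms: 2·(-8)·(-2)·∫cos(2x)·sin(x) dx = 32·(-2/3) = -64/3;  2·(-8)·(4)·∫cos(2x)·cos(4x) dx = -64·(0) = 0;  2·(-2)·(4)·∫sin(x)·cos(4x) dx = -16·(-2/15) = 32/15.
  So ∫_0^π (u')² dx = 32*π + 2*π + 8*π − 64/3 + 0 + 32/15 = -96/5 + 42*π.
||u||_{H^1}^2 = (-96/5 + 21*π/2) + (-96/5 + 42*π) = -192/5 + 105*π/2.


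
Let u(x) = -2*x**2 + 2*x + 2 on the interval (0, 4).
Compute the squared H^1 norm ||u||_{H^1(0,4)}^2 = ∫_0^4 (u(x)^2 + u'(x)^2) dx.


||u||_{H^1}^2 = 2656/5

The H^1 norm (squared) on an interval (0, L) is
  ||u||_{H^1}^2 = ∫_0^L u(x)^2 dx + ∫_0^L u'(x)^2 dx.
Compute u'(x) = 2 - 4*x.
Then u(x)^2 = 4*x**4 - 8*x**3 - 4*x**2 + 8*x + 4 and u'(x)^2 = 16*x**2 - 16*x + 4.
Integrate each monomial from 0 to 4 using ∫_0^4 c·x^n dx = c·4^(n+1)/(n+1):
  ∫_0^4 u(x)^2 dx = ∫_0^4 (4*x^4 - 8*x^3 - 4*x^2 + 8*x + 4) dx. Term by term:
    ∫_0^4 4*x^4 dx = 4096/5;  ∫_0^4 -8*x^3 dx = -512;  ∫_0^4 -4*x^2 dx = -256/3;
    ∫_0^4 8*x dx = 64;  ∫_0^4 4 dx = 16.
  Sum: 4096/5 − 512 − 256/3 + 64 + 16 = 4528/15.
  ∫_0^4 u'(x)^2 dx = ∫_0^4 (16*x^2 - 16*x + 4) dx. Term by term:
    ∫_0^4 16*x^2 dx = 1024/3;  ∫_0^4 -16*x dx = -128;  ∫_0^4 4 dx = 16.
  Sum: 1024/3 − 128 + 16 = 688/3.
Adding: ||u||_{H^1}^2 = 4528/15 + 688/3 = 2656/5.


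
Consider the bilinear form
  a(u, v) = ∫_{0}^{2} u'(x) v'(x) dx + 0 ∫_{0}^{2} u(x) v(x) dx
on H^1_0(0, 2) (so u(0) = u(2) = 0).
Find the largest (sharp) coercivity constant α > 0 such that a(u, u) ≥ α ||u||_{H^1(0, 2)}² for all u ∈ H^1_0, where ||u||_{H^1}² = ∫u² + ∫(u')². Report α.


α = π^2/(4 + π^2)

Coercivity of a(·,·) on H^1_0(0, 2) means a(u, u) ≥ α ||u||_{H^1}² for every u ∈ H^1_0.
The interval has length L = 2, and Poincaré/coercivity depend only on L. Here a(u, u) = ∫(u')² + (0)·∫u².
Here c = 0, so a(u,u) = ∫(u')² alone. The condition a(u,u) ≥ α||u||_{H^1}² reads (1−α)∫(u')² ≥ (α−c)∫u². Any admissible α is ≤ 1 (rapidly oscillating u have ∫u²/∫(u')² → 0), and α = 1 would force 0 ≥ (1−c)∫u², impossible since c < 1; so 1−α > 0. By the sharp Poincaré inequality on H^1_0 of an interval of length L, ∫(u')² ≥ (π/L)²∫u² with equality for the first sine mode sin(π(x−x₀)/L) (x₀ the left endpoint), so the inequality holds for all u iff (1−α)(π/L)² ≥ α − c, i.e. α ≤ ((π/L)² + c)/((π/L)² + 1) = (1 + c(L/π)²)/(1 + (L/π)²). (Direct route, valid since c ≤ 0: Poincaré gives c∫u² ≥ c(L/π)²∫(u')², so a(u,u) ≥ (1 + c(L/π)²)∫(u')², while ||u||_{H^1}² ≤ (1 + (L/π)²)∫(u')²; dividing yields the same α.) With (π/L)² = π^2/4 and c = 0, the largest admissible constant is α = ((π/L)² + c)/((π/L)² + 1).
Simplifying, α = π^2/(4 + π^2).


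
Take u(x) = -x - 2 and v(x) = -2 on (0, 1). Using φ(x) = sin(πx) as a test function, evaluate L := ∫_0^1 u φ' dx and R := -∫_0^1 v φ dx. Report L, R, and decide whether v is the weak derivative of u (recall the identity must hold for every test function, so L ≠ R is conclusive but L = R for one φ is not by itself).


LHS = 2/π, RHS = 4/π. No, v is not the weak derivative of u.

u(x) = -x - 2, classical derivative u'(x) = -1.
φ(x) = sin(πx), so φ'(x) = π*cos(π*x).
Note φ(0) = φ(1) = 0, so the boundary term u·φ vanishes.
LHS = ∫_0^1 u(x) φ'(x) dx = ∫_0^1 (-π*x*cos(π*x) - 2*π*cos(π*x)) dx. Term by term:
  ∫_0^1 -2*π*cos(π*x) dx = 0;  ∫_0^1 -π*x*cos(π*x) dx = 2/π.
Sum: 0 + 2/π = 2/π.
So LHS = 2/π.
∫_0^1 v(x) φ(x) dx = ∫_0^1 (-2*sin(π*x)) dx. Term by term:
  ∫_0^1 -2*sin(π*x) dx = -4/π.
So RHS = -∫_0^1 v(x) φ(x) dx = 4/π.
LHS − RHS = -2/π ≠ 0, so the identity fails.
(For a valid weak derivative the identity must hold for EVERY test function, in particular this one. The failure shows v is NOT the weak derivative of u.)
Correct weak derivative would be u'(x) = -1.


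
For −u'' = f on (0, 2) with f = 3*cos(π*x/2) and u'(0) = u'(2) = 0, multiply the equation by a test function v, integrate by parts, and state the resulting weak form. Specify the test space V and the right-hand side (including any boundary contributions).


V = H^1(0, 2) (no boundary constraint on v; u is determined up to an additive constant); weak form: ∫_0^2 u'v' dx = ∫_0^2 (3*cos(π*x/2)) v dx for all v ∈ V.

Multiply both sides by a test function v and integrate from 0 to 2:
  ∫_0^2 −u''(x) v(x) dx = ∫_0^2 f(x) v(x) dx.
Integrate the LHS by parts once:
  ∫_0^2 −u'' v dx = −[u'(x) v(x)]_0^2 + ∫_0^2 u'(x) v'(x) dx.
Thus ∫_0^2 u'(x) v'(x) dx = ∫_0^2 f(x) v(x) dx + [u'(x) v(x)]_0^2.
Choose V so that boundary terms are either known or forced to vanish.
u has homogeneous Neumann: u'(0) = u'(2) = 0. So [u' v]_0^2 = 0·v(2) − 0·v(0) = 0 for any v; take V = H^1(0, 2).
Weak formulation: find u (satisfying any essential BC) such that ∫_0^2 u'(x) v'(x) dx = ∫_0^2 f v dx for all v ∈ V (homogeneous Neumann, so boundary terms vanish).
Substituting f(x) = 3*cos(π*x/2), the right-hand side is ∫_0^2 (3*cos(π*x/2)) v dx.
Compatibility check (pure Neumann): taking v ≡ 1 ∈ V gives 0 = ∫_0^2 f dx + (0) − (0), i.e. ∫_0^2 f dx must equal u'(0) − u'(2) = 0. Indeed ∫_0^2 (3*cos(π*x/2)) dx = 0, so the data are compatible. The solution is then unique only up to an additive constant (fix it e.g. by requiring ∫_0^2 u dx = 0).


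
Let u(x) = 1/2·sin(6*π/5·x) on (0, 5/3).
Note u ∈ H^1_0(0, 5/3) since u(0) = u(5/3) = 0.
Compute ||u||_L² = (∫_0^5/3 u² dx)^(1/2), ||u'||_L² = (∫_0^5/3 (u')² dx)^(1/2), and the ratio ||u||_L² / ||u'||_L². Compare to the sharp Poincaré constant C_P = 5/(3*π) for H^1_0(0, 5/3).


||u||_L² / ||u'||_L² = 5/(6*π) < C_P = 5/(3*π).

u(x) = 1/2·sin(6*π/5·x), so u'(x) = 3*π*cos(6*π*x/5)/5.
Writing u(x) = A·sin(kπx/L) with A = 1/2 and k = 2, use ∫_0^L sin²(kπx/L) dx = L/2 and ∫_0^L cos²(kπx/L) dx = L/2.
u² = 1/4·sin²(6*π/5·x) and (u')² = 9*π^2/25·cos²(6*π/5·x), and each of sin², cos² integrates to L/2 = 5/6 over (0, 5/3).
∫_0^5/3 u² dx = 5/24, so ||u||_L² = sqrt(30)/12.
∫_0^5/3 (u')² dx = 3*π^2/10, so ||u'||_L² = sqrt(30)*π/10.
Ratio ||u||_L² / ||u'||_L² = 5/(6*π).
Sharp Poincaré constant on H^1_0(0, 5/3) is C_P = L/π = 5/(3*π), achieved by sin(3*π/5·x).
This is the k = 2 harmonic; the ratio L/(kπ) is strictly less than C_P = L/π, consistent with the sharp inequality ||u||_L² ≤ C_P ||u'||_L².


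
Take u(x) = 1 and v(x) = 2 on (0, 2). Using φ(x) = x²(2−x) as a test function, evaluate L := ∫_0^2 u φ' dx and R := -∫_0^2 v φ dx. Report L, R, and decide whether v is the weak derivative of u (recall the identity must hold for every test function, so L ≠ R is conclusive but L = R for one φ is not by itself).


LHS = 0, RHS = -8/3. No, v is not the weak derivative of u.

u(x) = 1, classical derivative u'(x) = 0.
φ(x) = x²(2−x), so φ'(x) = x*(4 - 3*x).
Note φ(0) = φ(2) = 0, so the boundary term u·φ vanishes.
LHS = ∫_0^2 u(x) φ'(x) dx = ∫_0^2 (-3*x^2 + 4*x) dx. Term by term:
  ∫_0^2 -3*x^2 dx = -8;  ∫_0^2 4*x dx = 8.
Sum: -8 + 8 = 0.
So LHS = 0.
∫_0^2 v(x) φ(x) dx = ∫_0^2 (-2*x^3 + 4*x^2) dx. Term by term:
  ∫_0^2 -2*x^3 dx = -8;  ∫_0^2 4*x^2 dx = 32/3.
Sum: -8 + 32/3 = 8/3.
So RHS = -∫_0^2 v(x) φ(x) dx = -8/3.
LHS − RHS = 8/3 ≠ 0, so the identity fails.
(For a valid weak derivative the identity must hold for EVERY test function, in particular this one. The failure shows v is NOT the weak derivative of u.)
Correct weak derivative would be u'(x) = 0.


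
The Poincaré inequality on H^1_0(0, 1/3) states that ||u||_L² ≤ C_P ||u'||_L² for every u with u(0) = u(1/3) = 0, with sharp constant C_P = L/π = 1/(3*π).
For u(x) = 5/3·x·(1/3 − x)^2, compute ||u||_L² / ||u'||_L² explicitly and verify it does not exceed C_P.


||u||_L² / ||u'||_L² = sqrt(14)/42 < C_P = 1/(3*π).

u(x) = 5/3·x·(1/3 − x)^2, so u'(x) = 5*x^2 - 20*x/9 + 5/27.
u(x) = 5/3·x·(1/3 − x)^2 vanishes at x = 0 and x = 1/3, so u ∈ H^1_0(0, 1/3). Differentiate via the product rule and integrate the resulting polynomials term by term.
  ∫_0^1/3 u² dx = ∫_0^1/3 (25*x^6/9 - 100*x^5/27 + 50*x^4/27 - 100*x^3/243 + 25*x^2/729) dx. Term by term:
    ∫_0^1/3 25*x^6/9 dx = 25/137781;  ∫_0^1/3 -100*x^5/27 dx = -50/59049;  ∫_0^1/3 50*x^4/27 dx = 10/6561;
    ∫_0^1/3 -100*x^3/243 dx = -25/19683;  ∫_0^1/3 25*x^2/729 dx = 25/59049.
  Sum: 25/137781 − 50/59049 + 10/6561 − 25/19683 + 25/59049 = 5/413343.
  ∫_0^1/3 (u')² dx = ∫_0^1/3 (25*x^4 - 200*x^3/9 + 550*x^2/81 - 200*x/243 + 25/729) dx. Term by term:
    ∫_0^1/3 25*x^4 dx = 5/243;  ∫_0^1/3 -200*x^3/9 dx = -50/729;  ∫_0^1/3 550*x^2/81 dx = 550/6561;
    ∫_0^1/3 -200*x/243 dx = -100/2187;  ∫_0^1/3 25/729 dx = 25/2187.
  Sum: 5/243 − 50/729 + 550/6561 − 100/2187 + 25/2187 = 10/6561.
∫_0^1/3 u² dx = 5/413343, so ||u||_L² = sqrt(35)/1701.
∫_0^1/3 (u')² dx = 10/6561, so ||u'||_L² = sqrt(10)/81.
Ratio ||u||_L² / ||u'||_L² = sqrt(14)/42.
Sharp Poincaré constant on H^1_0(0, 1/3) is C_P = L/π = 1/(3*π), achieved by sin(3*π·x).
A polynomial bump cannot attain the sharp Poincaré constant (only the first sine eigenfunction does), so the ratio is strictly less than C_P, consistent with ||u||_L² ≤ C_P ||u'||_L².


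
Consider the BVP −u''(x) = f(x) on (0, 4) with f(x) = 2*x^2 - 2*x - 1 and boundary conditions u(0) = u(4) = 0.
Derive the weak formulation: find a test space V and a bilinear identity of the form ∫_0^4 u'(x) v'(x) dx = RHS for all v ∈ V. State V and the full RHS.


V = H^1_0(0, 4) (so v(0) = v(4) = 0); weak form: ∫_0^4 u'v' dx = ∫_0^4 (2*x^2 - 2*x - 1) v dx for all v ∈ V.

Multiply both sides by a test function v and integrate from 0 to 4:
  ∫_0^4 −u''(x) v(x) dx = ∫_0^4 f(x) v(x) dx.
Integrate the LHS by parts once:
  ∫_0^4 −u'' v dx = −[u'(x) v(x)]_0^4 + ∫_0^4 u'(x) v'(x) dx.
Thus ∫_0^4 u'(x) v'(x) dx = ∫_0^4 f(x) v(x) dx + [u'(x) v(x)]_0^4.
Choose V so that boundary terms are either known or forced to vanish.
u is Dirichlet: u(0) = u(4) = 0. Let V = H^1_0(0, 4); then v(0) = v(4) = 0, and [u' v]_0^4 = 0.
Weak formulation: find u (satisfying any essential BC) such that ∫_0^4 u'(x) v'(x) dx = ∫_0^4 f v dx for all v ∈ V.
Substituting f(x) = 2*x^2 - 2*x - 1, the right-hand side is ∫_0^4 (2*x^2 - 2*x - 1) v dx.


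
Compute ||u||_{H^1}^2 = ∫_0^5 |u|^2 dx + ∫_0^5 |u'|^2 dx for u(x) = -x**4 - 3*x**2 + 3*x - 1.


||u||_{H^1}^2 = 60339775/126

The H^1 norm (squared) on an interval (0, L) is
  ||u||_{H^1}^2 = ∫_0^L u(x)^2 dx + ∫_0^L u'(x)^2 dx.
Compute u'(x) = -4*x**3 - 6*x + 3.
Then u(x)^2 = x**8 + 6*x**6 - 6*x**5 + 11*x**4 - 18*x**3 + 15*x**2 - 6*x + 1 and u'(x)^2 = 16*x**6 + 48*x**4 - 24*x**3 + 36*x**2 - 36*x + 9.
Integrate each monomial from 0 to 5 using ∫_0^5 c·x^n dx = c·5^(n+1)/(n+1):
  ∫_0^5 u(x)^2 dx = ∫_0^5 (x^8 + 6*x^6 - 6*x^5 + 11*x^4 - 18*x^3 + 15*x^2 - 6*x + 1) dx. Term by term:
    ∫_0^5 x^8 dx = 1953125/9;  ∫_0^5 6*x^6 dx = 468750/7;  ∫_0^5 -6*x^5 dx = -15625;
    ∫_0^5 11*x^4 dx = 6875;  ∫_0^5 -18*x^3 dx = -5625/2;  ∫_0^5 15*x^2 dx = 625;
    ∫_0^5 -6*x dx = -75;  ∫_0^5 1 dx = 5.
  Sum: 1953125/9 + 468750/7 − 15625 + 6875 − 5625/2 + 625 − 75 + 5 = 34394305/126.
  ∫_0^5 u'(x)^2 dx = ∫_0^5 (16*x^6 + 48*x^4 - 24*x^3 + 36*x^2 - 36*x + 9) dx. Term by term:
    ∫_0^5 16*x^6 dx = 1250000/7;  ∫_0^5 48*x^4 dx = 30000;  ∫_0^5 -24*x^3 dx = -3750;
    ∫_0^5 36*x^2 dx = 1500;  ∫_0^5 -36*x dx = -450;  ∫_0^5 9 dx = 45.
  Sum: 1250000/7 + 30000 − 3750 + 1500 − 450 + 45 = 1441415/7.
Adding: ||u||_{H^1}^2 = 34394305/126 + 1441415/7 = 60339775/126.


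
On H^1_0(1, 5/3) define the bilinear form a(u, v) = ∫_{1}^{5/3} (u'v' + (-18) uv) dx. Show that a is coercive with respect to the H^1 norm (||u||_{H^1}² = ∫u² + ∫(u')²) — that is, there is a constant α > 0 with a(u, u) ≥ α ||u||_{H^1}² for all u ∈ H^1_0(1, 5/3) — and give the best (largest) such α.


α = 9*(-8 + π^2)/(4 + 9*π^2)

Coercivity of a(·,·) on H^1_0(1, 5/3) means a(u, u) ≥ α ||u||_{H^1}² for every u ∈ H^1_0.
The interval has length L = 2/3, and Poincaré/coercivity depend only on L. Here a(u, u) = ∫(u')² + (-18)·∫u².
Here c = -18 < 0 with |c| < (π/L)² = 9*π^2/4, so coercivity still holds. The condition a(u,u) ≥ α||u||_{H^1}² reads (1−α)∫(u')² ≥ (α−c)∫u². Any admissible α is ≤ 1 (rapidly oscillating u have ∫u²/∫(u')² → 0), and α = 1 would force 0 ≥ (1−c)∫u², impossible since c < 1; so 1−α > 0. By the sharp Poincaré inequality on H^1_0 of an interval of length L, ∫(u')² ≥ (π/L)²∫u² with equality for the first sine mode sin(π(x−x₀)/L) (x₀ the left endpoint), so the inequality holds for all u iff (1−α)(π/L)² ≥ α − c, i.e. α ≤ ((π/L)² + c)/((π/L)² + 1) = (1 + c(L/π)²)/(1 + (L/π)²). (Direct route, valid since c ≤ 0: Poincaré gives c∫u² ≥ c(L/π)²∫(u')², so a(u,u) ≥ (1 + c(L/π)²)∫(u')², while ||u||_{H^1}² ≤ (1 + (L/π)²)∫(u')²; dividing yields the same α.) With (π/L)² = 9*π^2/4 and c = -18, the largest admissible constant is α = ((π/L)² + c)/((π/L)² + 1).
Simplifying, α = 9*(-8 + π^2)/(4 + 9*π^2).


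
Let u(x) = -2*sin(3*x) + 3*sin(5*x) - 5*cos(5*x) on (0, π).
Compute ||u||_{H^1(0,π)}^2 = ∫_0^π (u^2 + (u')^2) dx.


||u||_{H^1(0,π)}^2 = 462*π

u'(x) = 25*sin(5*x) - 6*cos(3*x) + 15*cos(5*x).
Expand u² and (u')² and integrate term by term on (0, π), using: for integers n ≥ 1, ∫_0^π sin²(nx) dx = ∫_0^π cos²(nx) dx = π/2; for n ≠ n', ∫_0^π sin(nx)sin(n'x) dx = ∫_0^π cos(nx)cos(n'x) dx = 0; and by product-to-sum, ∫_0^π sin(nx)cos(n'x) dx = ½∫_0^π [sin((n+n')x) + sin((n−n')x)] dx, which is 0 when n+n' is even and 2n/(n²−n'²) when n+n' is odd (it need not vanish on (0, π)).
  u² squared terms: (-5)²·∫cos(5x)² dx = 25·π/2 = 25*π/2;  (-2)²·∫sin(3x)² dx = 4·π/2 = 2*π;  (3)²·∫sin(5x)² dx = 9·π/2 = 9*π/2.
  u² cross terms: 2·(-5)·(-2)·∫cos(5x)·sin(3x) dx = 20·(0) = 0;  2·(-5)·(3)·∫cos(5x)·sin(5x) dx = -30·(0) = 0;  2·(-2)·(3)·∫sin(3x)·sin(5x) dx = -12·(0) = 0.
  So ∫_0^π u² dx = 25*π/2 + 2*π + 9*π/2 + 0 + 0 + 0 = 19*π.
  (u')² squared terms: (-6)²·∫cos(3x)² dx = 36·π/2 = 18*π;  (15)²·∫cos(5x)² dx = 225·π/2 = 225*π/2;  (25)²·∫sin(5x)² dx = 625·π/2 = 625*π/2.
  (u')² cross terms: 2·(-6)·(15)·∫cos(3x)·cos(5x) dx = -180·(0) = 0;  2·(-6)·(25)·∫cos(3x)·sin(5x) dx = -300·(0) = 0;  2·(15)·(25)·∫cos(5x)·sin(5x) dx = 750·(0) = 0.
  So ∫_0^π (u')² dx = 18*π + 225*π/2 + 625*π/2 + 0 + 0 + 0 = 443*π.
||u||_{H^1}^2 = (19*π) + (443*π) = 462*π.


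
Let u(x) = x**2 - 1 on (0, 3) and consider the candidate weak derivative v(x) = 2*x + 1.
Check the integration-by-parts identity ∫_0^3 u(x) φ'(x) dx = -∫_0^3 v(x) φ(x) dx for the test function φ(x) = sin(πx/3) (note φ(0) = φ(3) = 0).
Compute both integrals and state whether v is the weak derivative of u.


LHS = -18/π, RHS = -24/π. No, v is not the weak derivative of u.

u(x) = x**2 - 1, classical derivative u'(x) = 2*x.
φ(x) = sin(πx/3), so φ'(x) = π*cos(π*x/3)/3.
Note φ(0) = φ(3) = 0, so the boundary term u·φ vanishes.
LHS = ∫_0^3 u(x) φ'(x) dx = ∫_0^3 (π*x^2*cos(π*x/3)/3 - π*cos(π*x/3)/3) dx. Term by term:
  ∫_0^3 -π*cos(π*x/3)/3 dx = 0;  ∫_0^3 π*x^2*cos(π*x/3)/3 dx = -18/π.
Sum: 0 − 18/π = -18/π.
So LHS = -18/π.
∫_0^3 v(x) φ(x) dx = ∫_0^3 (2*x*sin(π*x/3) + sin(π*x/3)) dx. Term by term:
  ∫_0^3 2*x*sin(π*x/3) dx = 18/π;  ∫_0^3 sin(π*x/3) dx = 6/π.
Sum: 18/π + 6/π = 24/π.
So RHS = -∫_0^3 v(x) φ(x) dx = -24/π.
LHS − RHS = 6/π ≠ 0, so the identity fails.
(For a valid weak derivative the identity must hold for EVERY test function, in particular this one. The failure shows v is NOT the weak derivative of u.)
Correct weak derivative would be u'(x) = 2*x.


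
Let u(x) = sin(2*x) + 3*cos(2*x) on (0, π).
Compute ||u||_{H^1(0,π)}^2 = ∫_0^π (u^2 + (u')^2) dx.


||u||_{H^1(0,π)}^2 = 25*π

u'(x) = -6*sin(2*x) + 2*cos(2*x).
Expand u² and (u')² and integrate term by term on (0, π), using: for integers n ≥ 1, ∫_0^π sin²(nx) dx = ∫_0^π cos²(nx) dx = π/2; for n ≠ n', ∫_0^π sin(nx)sin(n'x) dx = ∫_0^π cos(nx)cos(n'x) dx = 0; and by product-to-sum, ∫_0^π sin(nx)cos(n'x) dx = ½∫_0^π [sin((n+n')x) + sin((n−n')x)] dx, which is 0 when n+n' is even and 2n/(n²−n'²) when n+n' is odd (it need not vanish on (0, π)).
  u² squared terms: (3)²·∫cos(2x)² dx = 9·π/2 = 9*π/2;  (1)²·∫sin(2x)² dx = 1·π/2 = π/2.
  u² cross terms: 2·(3)·(1)·∫cos(2x)·sin(2x) dx = 6·(0) = 0.
  So ∫_0^π u² dx = 9*π/2 + π/2 + 0 = 5*π.
  (u')² squared terms: (-6)²·∫sin(2x)² dx = 36·π/2 = 18*π;  (2)²·∫cos(2x)² dx = 4·π/2 = 2*π.
  (u')² cross terms: 2·(-6)·(2)·∫sin(2x)·cos(2x) dx = -24·(0) = 0.
  So ∫_0^π (u')² dx = 18*π + 2*π + 0 = 20*π.
||u||_{H^1}^2 = (5*π) + (20*π) = 25*π.


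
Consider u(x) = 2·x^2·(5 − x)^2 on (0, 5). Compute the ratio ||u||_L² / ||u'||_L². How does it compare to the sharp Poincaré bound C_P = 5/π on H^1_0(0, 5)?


||u||_L² / ||u'||_L² = 5*sqrt(3)/6 < C_P = 5/π.

u(x) = 2·x^2·(5 − x)^2, so u'(x) = 4*x*(x - 5)*(2*x - 5).
u(x) = 2·x^2·(5 − x)^2 vanishes at x = 0 and x = 5, so u ∈ H^1_0(0, 5). Differentiate via the product rule and integrate the resulting polynomials term by term.
  ∫_0^5 u² dx = ∫_0^5 (4*x^8 - 80*x^7 + 600*x^6 - 2000*x^5 + 2500*x^4) dx. Term by term:
    ∫_0^5 4*x^8 dx = 7812500/9;  ∫_0^5 -80*x^7 dx = -3906250;  ∫_0^5 600*x^6 dx = 46875000/7;
    ∫_0^5 -2000*x^5 dx = -15625000/3;  ∫_0^5 2500*x^4 dx = 1562500.
  Sum: 7812500/9 − 3906250 + 46875000/7 − 15625000/3 + 1562500 = 781250/63.
  ∫_0^5 (u')² dx = ∫_0^5 (64*x^6 - 960*x^5 + 5200*x^4 - 12000*x^3 + 10000*x^2) dx. Term by term:
    ∫_0^5 64*x^6 dx = 5000000/7;  ∫_0^5 -960*x^5 dx = -2500000;  ∫_0^5 5200*x^4 dx = 3250000;
    ∫_0^5 -12000*x^3 dx = -1875000;  ∫_0^5 10000*x^2 dx = 1250000/3.
  Sum: 5000000/7 − 2500000 + 3250000 − 1875000 + 1250000/3 = 125000/21.
∫_0^5 u² dx = 781250/63, so ||u||_L² = 625*sqrt(14)/21.
∫_0^5 (u')² dx = 125000/21, so ||u'||_L² = 250*sqrt(42)/21.
Ratio ||u||_L² / ||u'||_L² = 5*sqrt(3)/6.
Sharp Poincaré constant on H^1_0(0, 5) is C_P = L/π = 5/π, achieved by sin(π/5·x).
A polynomial bump cannot attain the sharp Poincaré constant (only the first sine eigenfunction does), so the ratio is strictly less than C_P, consistent with ||u||_L² ≤ C_P ||u'||_L².


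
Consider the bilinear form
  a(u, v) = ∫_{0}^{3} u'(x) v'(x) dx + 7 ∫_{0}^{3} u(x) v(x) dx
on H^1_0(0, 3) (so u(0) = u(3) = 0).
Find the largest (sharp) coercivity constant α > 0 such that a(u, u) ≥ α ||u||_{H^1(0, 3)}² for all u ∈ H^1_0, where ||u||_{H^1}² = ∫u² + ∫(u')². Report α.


α = 1

Coercivity of a(·,·) on H^1_0(0, 3) means a(u, u) ≥ α ||u||_{H^1}² for every u ∈ H^1_0.
The interval has length L = 3, and Poincaré/coercivity depend only on L. Here a(u, u) = ∫(u')² + (7)·∫u².
Here c = 7 ≥ 1, so a(u,u) = ∫(u')² + c∫u² ≥ ∫(u')² + ∫u² = ||u||_{H^1}², i.e. α = 1 works. No larger α is possible: a(u,u) ≥ α||u||_{H^1}² means (1−α)∫(u')² ≥ (α−c)∫u², and for the modes u_n = sin(nπ(x−x₀)/L) (x₀ the left endpoint) one has ∫u_n²/∫(u_n')² = (L/(nπ))² → 0, so a(u_n,u_n)/||u_n||_{H^1}² → 1. Hence the optimal constant is α = 1.
Therefore α = 1.
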